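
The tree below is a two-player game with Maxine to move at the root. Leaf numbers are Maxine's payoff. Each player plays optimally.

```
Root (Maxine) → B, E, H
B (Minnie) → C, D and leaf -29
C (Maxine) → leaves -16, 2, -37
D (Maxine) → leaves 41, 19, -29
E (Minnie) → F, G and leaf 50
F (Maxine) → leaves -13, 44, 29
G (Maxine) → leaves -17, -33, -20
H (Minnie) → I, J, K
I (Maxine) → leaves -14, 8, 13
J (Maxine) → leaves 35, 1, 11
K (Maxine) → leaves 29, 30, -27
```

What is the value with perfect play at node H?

13

I: max(-14, 8, 13) = 13
J: max(35, 1, 11) = 35
K: max(29, 30, -27) = 30
H: min(13, 35, 30) = 13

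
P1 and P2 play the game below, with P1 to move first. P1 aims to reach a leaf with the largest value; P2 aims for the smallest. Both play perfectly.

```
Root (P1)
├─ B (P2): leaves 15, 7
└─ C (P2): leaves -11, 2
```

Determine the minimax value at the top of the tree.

7

B (P2): min(15, 7) = 7
C (P2): min(-11, 2) = -11
Root (P1): max(7, -11) = 7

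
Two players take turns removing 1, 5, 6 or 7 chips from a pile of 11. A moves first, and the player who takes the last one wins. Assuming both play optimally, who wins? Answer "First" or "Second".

Positions where the player to move wins (W) vs loses (L):
i:   0  1  2  3  4  5  6  7  8  9 10 11
     L  W  L  W  L  W  W  W  W  W  W  W
Position 11 is W, so the first player wins.

First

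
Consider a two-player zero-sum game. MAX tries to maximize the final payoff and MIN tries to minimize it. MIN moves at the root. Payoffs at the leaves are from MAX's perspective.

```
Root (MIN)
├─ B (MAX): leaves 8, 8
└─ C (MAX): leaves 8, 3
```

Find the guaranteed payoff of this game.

8

B (MAX): max(8, 8) = 8
C (MAX): max(8, 3) = 8
Root (MIN): min(8, 8) = 8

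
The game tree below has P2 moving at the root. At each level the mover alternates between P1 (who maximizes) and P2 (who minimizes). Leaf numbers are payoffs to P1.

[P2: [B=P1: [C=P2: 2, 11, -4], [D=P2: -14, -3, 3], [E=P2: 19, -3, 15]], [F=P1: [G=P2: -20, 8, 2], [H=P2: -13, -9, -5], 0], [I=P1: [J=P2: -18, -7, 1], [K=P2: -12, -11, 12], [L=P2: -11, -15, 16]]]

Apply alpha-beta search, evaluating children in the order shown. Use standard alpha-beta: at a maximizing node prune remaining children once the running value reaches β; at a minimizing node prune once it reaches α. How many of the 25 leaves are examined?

22

C [α=-∞,β=+∞]: v=-4
D [α=-4,β=+∞]: v=-14 after child 1 ≤ α → α-cutoff, skip 2
E [α=-4,β=+∞]: v=-3
B [α=-∞,β=+∞]: v=-3
G [α=-∞,β=-3]: v=-20
H [α=-20,β=-3]: v=-13
F [α=-∞,β=-3]: v=0
J [α=-∞,β=-3]: v=-18
K [α=-18,β=-3]: v=-12
L [α=-12,β=-3]: v=-15 after child 2 ≤ α → α-cutoff, skip 1
I [α=-∞,β=-3]: v=-12
Root [α=-∞,β=+∞]: v=-12
Leaves evaluated: 22 of 25.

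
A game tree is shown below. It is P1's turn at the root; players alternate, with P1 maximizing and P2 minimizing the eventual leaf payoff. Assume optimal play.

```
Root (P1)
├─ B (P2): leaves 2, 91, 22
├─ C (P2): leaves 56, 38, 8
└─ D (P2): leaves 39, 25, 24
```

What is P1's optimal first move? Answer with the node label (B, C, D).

D

B (P2): min(2, 91, 22) = 2
C (P2): min(56, 38, 8) = 8
D (P2): min(39, 25, 24) = 24
Root (P1): max(2, 8, 24) = 24
P1 picks the child with the highest value: D (value 24).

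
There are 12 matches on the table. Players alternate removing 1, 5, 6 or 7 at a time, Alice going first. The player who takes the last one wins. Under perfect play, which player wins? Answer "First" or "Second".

Compute winning (W) and losing (L) positions by backward induction:
i:   0  1  2  3  4  5  6  7  8  9 10 11 12
     L  W  L  W  L  W  W  W  W  W  W  W  L
Position 12 is L, so the second player wins.

Second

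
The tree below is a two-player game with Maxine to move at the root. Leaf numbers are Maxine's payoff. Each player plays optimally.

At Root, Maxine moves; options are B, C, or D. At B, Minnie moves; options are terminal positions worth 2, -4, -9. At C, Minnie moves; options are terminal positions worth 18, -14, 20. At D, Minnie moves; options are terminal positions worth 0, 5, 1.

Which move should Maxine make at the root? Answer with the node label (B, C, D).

D

B (Minnie): min(2, -4, -9) = -9
C (Minnie): min(18, -14, 20) = -14
D (Minnie): min(0, 5, 1) = 0
Root (Maxine): max(-9, -14, 0) = 0
Maxine picks the child with the highest value: D (value 0).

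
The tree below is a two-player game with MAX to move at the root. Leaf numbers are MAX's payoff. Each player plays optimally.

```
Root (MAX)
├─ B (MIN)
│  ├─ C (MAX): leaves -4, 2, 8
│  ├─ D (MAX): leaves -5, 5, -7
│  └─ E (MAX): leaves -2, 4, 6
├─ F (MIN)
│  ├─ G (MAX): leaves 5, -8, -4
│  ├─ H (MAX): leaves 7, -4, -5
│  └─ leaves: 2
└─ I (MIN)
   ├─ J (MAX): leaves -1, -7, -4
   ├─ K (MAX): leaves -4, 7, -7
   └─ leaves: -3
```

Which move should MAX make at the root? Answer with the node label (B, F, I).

C (MAX): max(-4, 2, 8) = 8
D (MAX): max(-5, 5, -7) = 5
E (MAX): max(-2, 4, 6) = 6
B (MIN): min(8, 5, 6) = 5
G (MAX): max(5, -8, -4) = 5
H (MAX): max(7, -4, -5) = 7
F (MIN): min(5, 7, 2) = 2
J (MAX): max(-1, -7, -4) = -1
K (MAX): max(-4, 7, -7) = 7
I (MIN): min(-1, 7, -3) = -3
Root (MAX): max(5, 2, -3) = 5
MAX picks the child with the highest value: B (value 5).

B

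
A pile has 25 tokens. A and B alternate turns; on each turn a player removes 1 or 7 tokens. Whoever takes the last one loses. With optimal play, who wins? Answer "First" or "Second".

Second

Positions where the player to move wins (W) vs loses (L):
i:   0  1  2  3  4  5  6  7  8  9 10 11 12 13 14 15 16 17 18 19 20 21 22 23 24 25
     W  L  W  L  W  L  W  L  W  L  W  L  W  L  W  L  W  L  W  L  W  L  W  L  W  L
Position 25 is L, so the second player wins.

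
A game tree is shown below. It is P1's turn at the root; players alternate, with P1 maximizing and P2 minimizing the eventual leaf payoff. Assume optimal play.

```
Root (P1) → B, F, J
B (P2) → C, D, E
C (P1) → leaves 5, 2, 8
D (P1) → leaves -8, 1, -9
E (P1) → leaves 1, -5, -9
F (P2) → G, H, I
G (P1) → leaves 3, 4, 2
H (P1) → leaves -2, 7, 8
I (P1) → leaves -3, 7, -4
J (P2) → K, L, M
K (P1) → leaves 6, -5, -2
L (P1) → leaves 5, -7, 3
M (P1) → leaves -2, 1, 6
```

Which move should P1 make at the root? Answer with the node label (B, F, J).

J

C (P1): max(5, 2, 8) = 8
D (P1): max(-8, 1, -9) = 1
E (P1): max(1, -5, -9) = 1
B (P2): min(8, 1, 1) = 1
G (P1): max(3, 4, 2) = 4
H (P1): max(-2, 7, 8) = 8
I (P1): max(-3, 7, -4) = 7
F (P2): min(4, 8, 7) = 4
K (P1): max(6, -5, -2) = 6
L (P1): max(5, -7, 3) = 5
M (P1): max(-2, 1, 6) = 6
J (P2): min(6, 5, 6) = 5
Root (P1): max(1, 4, 5) = 5
P1 picks the child with the highest value: J (value 5).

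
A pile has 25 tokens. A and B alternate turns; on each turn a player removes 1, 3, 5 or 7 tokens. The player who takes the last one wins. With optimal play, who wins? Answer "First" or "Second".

First

W/L table (W = player to move can force a win):
i:   0  1  2  3  4  5  6  7  8  9 10 11 12 13 14 15 16 17 18 19 20 21 22 23 24 25
     L  W  L  W  L  W  L  W  L  W  L  W  L  W  L  W  L  W  L  W  L  W  L  W  L  W
Position 25 is W, so the first player wins.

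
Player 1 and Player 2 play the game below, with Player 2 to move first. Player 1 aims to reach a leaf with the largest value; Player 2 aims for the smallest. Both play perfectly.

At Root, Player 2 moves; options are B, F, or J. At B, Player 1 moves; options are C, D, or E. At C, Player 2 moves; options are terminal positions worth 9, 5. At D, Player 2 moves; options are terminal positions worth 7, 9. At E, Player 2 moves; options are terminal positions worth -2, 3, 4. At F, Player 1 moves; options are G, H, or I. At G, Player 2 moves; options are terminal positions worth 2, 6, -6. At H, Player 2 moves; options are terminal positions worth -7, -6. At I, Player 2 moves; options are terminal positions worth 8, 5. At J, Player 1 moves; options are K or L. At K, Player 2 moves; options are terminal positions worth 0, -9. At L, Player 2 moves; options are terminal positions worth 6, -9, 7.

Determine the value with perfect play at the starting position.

-9

C (Player 2): min(9, 5) = 5
D (Player 2): min(7, 9) = 7
E (Player 2): min(-2, 3, 4) = -2
B (Player 1): max(5, 7, -2) = 7
G (Player 2): min(2, 6, -6) = -6
H (Player 2): min(-7, -6) = -7
I (Player 2): min(8, 5) = 5
F (Player 1): max(-6, -7, 5) = 5
K (Player 2): min(0, -9) = -9
L (Player 2): min(6, -9, 7) = -9
J (Player 1): max(-9, -9) = -9
Root (Player 2): min(7, 5, -9) = -9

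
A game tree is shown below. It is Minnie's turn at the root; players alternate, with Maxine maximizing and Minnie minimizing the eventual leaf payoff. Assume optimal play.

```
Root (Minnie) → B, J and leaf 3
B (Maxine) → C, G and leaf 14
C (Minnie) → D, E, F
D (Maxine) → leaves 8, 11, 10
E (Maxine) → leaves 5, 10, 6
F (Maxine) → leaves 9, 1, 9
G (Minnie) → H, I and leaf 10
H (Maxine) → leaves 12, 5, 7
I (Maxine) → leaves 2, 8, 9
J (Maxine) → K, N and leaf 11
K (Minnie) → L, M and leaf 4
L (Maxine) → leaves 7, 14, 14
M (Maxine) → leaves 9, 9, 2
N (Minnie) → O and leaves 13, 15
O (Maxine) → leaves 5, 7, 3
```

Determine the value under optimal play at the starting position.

3

D (Maxine): max(8, 11, 10) = 11
E (Maxine): max(5, 10, 6) = 10
F (Maxine): max(9, 1, 9) = 9
C (Minnie): min(11, 10, 9) = 9
H (Maxine): max(12, 5, 7) = 12
I (Maxine): max(2, 8, 9) = 9
G (Minnie): min(12, 9, 10) = 9
B (Maxine): max(9, 9, 14) = 14
L (Maxine): max(7, 14, 14) = 14
M (Maxine): max(9, 9, 2) = 9
K (Minnie): min(14, 9, 4) = 4
O (Maxine): max(5, 7, 3) = 7
N (Minnie): min(7, 13, 15) = 7
J (Maxine): max(4, 7, 11) = 11
Root (Minnie): min(14, 11, 3) = 3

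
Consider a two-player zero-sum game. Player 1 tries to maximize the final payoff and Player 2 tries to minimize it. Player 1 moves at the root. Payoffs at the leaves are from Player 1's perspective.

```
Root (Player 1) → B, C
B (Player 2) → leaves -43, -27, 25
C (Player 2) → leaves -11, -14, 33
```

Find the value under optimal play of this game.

B (Player 2): min(-43, -27, 25) = -43
C (Player 2): min(-11, -14, 33) = -14
Root (Player 1): max(-43, -14) = -14

-14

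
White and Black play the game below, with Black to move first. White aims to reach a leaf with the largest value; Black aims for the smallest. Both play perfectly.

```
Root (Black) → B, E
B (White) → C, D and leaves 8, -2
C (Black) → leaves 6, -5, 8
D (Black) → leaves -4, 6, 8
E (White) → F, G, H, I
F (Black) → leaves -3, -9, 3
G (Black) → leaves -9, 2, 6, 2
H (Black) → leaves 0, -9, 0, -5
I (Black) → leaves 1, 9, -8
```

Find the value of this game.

-8

C (Black): min(6, -5, 8) = -5
D (Black): min(-4, 6, 8) = -4
B (White): max(-5, -4, 8, -2) = 8
F (Black): min(-3, -9, 3) = -9
G (Black): min(-9, 2, 6, 2) = -9
H (Black): min(0, -9, 0, -5) = -9
I (Black): min(1, 9, -8) = -8
E (White): max(-9, -9, -9, -8) = -8
Root (Black): min(8, -8) = -8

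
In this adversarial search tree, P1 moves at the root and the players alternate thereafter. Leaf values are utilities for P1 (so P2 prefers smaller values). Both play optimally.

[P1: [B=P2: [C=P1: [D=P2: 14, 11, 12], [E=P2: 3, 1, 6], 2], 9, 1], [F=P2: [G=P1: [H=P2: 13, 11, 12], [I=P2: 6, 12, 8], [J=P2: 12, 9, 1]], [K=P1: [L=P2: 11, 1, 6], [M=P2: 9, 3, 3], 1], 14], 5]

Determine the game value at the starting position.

5

D (P2): min(14, 11, 12) = 11
E (P2): min(3, 1, 6) = 1
C (P1): max(11, 1, 2) = 11
B (P2): min(11, 9, 1) = 1
H (P2): min(13, 11, 12) = 11
I (P2): min(6, 12, 8) = 6
J (P2): min(12, 9, 1) = 1
G (P1): max(11, 6, 1) = 11
L (P2): min(11, 1, 6) = 1
M (P2): min(9, 3, 3) = 3
K (P1): max(1, 3, 1) = 3
F (P2): min(11, 3, 14) = 3
Root (P1): max(1, 3, 5) = 5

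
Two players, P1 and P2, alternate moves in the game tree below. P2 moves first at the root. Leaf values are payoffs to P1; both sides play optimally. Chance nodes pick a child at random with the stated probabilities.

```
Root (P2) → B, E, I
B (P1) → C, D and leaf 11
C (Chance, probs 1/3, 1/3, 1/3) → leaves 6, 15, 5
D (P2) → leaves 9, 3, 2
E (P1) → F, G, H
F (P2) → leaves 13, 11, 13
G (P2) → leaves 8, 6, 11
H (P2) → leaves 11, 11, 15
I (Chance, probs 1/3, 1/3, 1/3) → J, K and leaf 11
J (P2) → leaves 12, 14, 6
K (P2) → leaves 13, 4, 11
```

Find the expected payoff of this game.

7

C (Chance): 1/3·6 + 1/3·15 + 1/3·5 = 8.67
D (P2): min(9, 3, 2) = 2
B (P1): max(8.67, 2, 11) = 11
F (P2): min(13, 11, 13) = 11
G (P2): min(8, 6, 11) = 6
H (P2): min(11, 11, 15) = 11
E (P1): max(11, 6, 11) = 11
J (P2): min(12, 14, 6) = 6
K (P2): min(13, 4, 11) = 4
I (Chance): 1/3·6 + 1/3·4 + 1/3·11 = 7
Root (P2): min(11, 11, 7) = 7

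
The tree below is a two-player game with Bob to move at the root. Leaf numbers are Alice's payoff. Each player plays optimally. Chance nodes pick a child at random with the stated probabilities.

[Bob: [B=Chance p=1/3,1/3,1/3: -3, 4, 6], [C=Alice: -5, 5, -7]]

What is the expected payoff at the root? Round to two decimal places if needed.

2.33

B (Chance): 1/3·-3 + 1/3·4 + 1/3·6 = 2.33
C (Alice): max(-5, 5, -7) = 5
Root (Bob): min(2.33, 5) = 2.33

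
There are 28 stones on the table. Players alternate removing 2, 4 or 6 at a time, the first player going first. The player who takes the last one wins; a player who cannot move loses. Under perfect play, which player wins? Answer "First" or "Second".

First

i:   0  1  2  3  4  5  6  7  8  9 10 11 12 13 14 15 16 17 18 19 20 21 22 23 24 25 26 27 28
     L  L  W  W  W  W  W  W  L  L  W  W  W  W  W  W  L  L  W  W  W  W  W  W  L  L  W  W  W
Position 28 is W, so the first player wins.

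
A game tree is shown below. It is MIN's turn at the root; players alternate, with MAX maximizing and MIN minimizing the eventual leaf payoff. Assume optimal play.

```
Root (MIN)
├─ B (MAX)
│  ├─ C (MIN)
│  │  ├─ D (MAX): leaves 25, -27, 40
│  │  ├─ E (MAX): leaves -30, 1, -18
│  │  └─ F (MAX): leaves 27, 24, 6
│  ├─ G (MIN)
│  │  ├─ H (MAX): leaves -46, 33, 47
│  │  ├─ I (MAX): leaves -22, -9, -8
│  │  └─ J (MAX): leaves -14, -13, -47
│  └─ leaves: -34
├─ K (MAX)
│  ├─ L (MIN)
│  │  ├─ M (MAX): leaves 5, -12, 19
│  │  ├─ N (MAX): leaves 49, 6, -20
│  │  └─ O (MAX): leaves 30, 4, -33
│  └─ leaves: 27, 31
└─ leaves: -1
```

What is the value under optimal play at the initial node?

-1

D (MAX): max(25, -27, 40) = 40
E (MAX): max(-30, 1, -18) = 1
F (MAX): max(27, 24, 6) = 27
C (MIN): min(40, 1, 27) = 1
H (MAX): max(-46, 33, 47) = 47
I (MAX): max(-22, -9, -8) = -8
J (MAX): max(-14, -13, -47) = -13
G (MIN): min(47, -8, -13) = -13
B (MAX): max(1, -13, -34) = 1
M (MAX): max(5, -12, 19) = 19
N (MAX): max(49, 6, -20) = 49
O (MAX): max(30, 4, -33) = 30
L (MIN): min(19, 49, 30) = 19
K (MAX): max(19, 27, 31) = 31
Root (MIN): min(1, 31, -1) = -1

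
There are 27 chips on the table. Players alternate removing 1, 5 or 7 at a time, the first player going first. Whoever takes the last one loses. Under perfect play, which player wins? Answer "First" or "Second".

Mark each pile size as W (mover wins) or L (mover loses):
i:   0  1  2  3  4  5  6  7  8  9 10 11 12 13 14 15 16 17 18 19 20 21 22 23 24 25 26 27
     W  L  W  L  W  L  W  L  W  L  W  L  W  L  W  L  W  L  W  L  W  L  W  L  W  L  W  L
Position 27 is L, so the second player wins.

Second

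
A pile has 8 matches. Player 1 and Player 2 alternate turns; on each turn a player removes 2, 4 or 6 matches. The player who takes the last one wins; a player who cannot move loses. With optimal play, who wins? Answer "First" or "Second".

Second

W/L table (W = player to move can force a win):
i:   0  1  2  3  4  5  6  7  8
     L  L  W  W  W  W  W  W  L
Position 8 is L, so the second player wins.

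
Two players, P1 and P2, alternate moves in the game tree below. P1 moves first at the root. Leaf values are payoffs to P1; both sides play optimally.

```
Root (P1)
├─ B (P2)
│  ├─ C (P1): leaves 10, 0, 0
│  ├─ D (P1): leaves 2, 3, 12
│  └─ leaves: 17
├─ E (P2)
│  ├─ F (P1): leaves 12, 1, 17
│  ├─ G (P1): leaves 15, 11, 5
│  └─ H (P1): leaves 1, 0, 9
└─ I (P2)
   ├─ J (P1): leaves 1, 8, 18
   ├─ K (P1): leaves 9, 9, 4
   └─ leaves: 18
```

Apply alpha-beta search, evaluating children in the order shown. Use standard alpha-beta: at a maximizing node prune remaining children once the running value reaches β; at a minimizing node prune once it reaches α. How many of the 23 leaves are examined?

22

C [α=-∞,β=+∞]: v=10
D [α=-∞,β=10]: v=12
B [α=-∞,β=+∞]: v=10
F [α=10,β=+∞]: v=17
G [α=10,β=17]: v=15
H [α=10,β=15]: v=9
E [α=10,β=+∞]: v=9
J [α=10,β=+∞]: v=18
K [α=10,β=18]: v=9
I [α=10,β=+∞]: v=9 after child 2 ≤ α → α-cutoff, skip 1
Root [α=-∞,β=+∞]: v=10
Leaves evaluated: 22 of 23.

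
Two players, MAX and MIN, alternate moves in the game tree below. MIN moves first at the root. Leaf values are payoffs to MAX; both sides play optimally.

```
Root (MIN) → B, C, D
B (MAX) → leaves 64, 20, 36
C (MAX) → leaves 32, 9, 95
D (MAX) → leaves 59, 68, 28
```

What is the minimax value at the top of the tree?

64

B (MAX): max(64, 20, 36) = 64
C (MAX): max(32, 9, 95) = 95
D (MAX): max(59, 68, 28) = 68
Root (MIN): min(64, 95, 68) = 64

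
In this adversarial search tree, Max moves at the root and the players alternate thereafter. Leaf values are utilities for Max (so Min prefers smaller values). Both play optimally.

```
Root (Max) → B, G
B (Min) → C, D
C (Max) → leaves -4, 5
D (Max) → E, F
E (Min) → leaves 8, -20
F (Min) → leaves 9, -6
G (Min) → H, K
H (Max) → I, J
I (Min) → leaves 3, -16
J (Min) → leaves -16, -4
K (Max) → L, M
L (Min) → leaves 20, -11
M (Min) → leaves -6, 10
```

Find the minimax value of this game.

C (Max): max(-4, 5) = 5
E (Min): min(8, -20) = -20
F (Min): min(9, -6) = -6
D (Max): max(-20, -6) = -6
B (Min): min(5, -6) = -6
I (Min): min(3, -16) = -16
J (Min): min(-16, -4) = -16
H (Max): max(-16, -16) = -16
L (Min): min(20, -11) = -11
M (Min): min(-6, 10) = -6
K (Max): max(-11, -6) = -6
G (Min): min(-16, -6) = -16
Root (Max): max(-6, -16) = -6

-6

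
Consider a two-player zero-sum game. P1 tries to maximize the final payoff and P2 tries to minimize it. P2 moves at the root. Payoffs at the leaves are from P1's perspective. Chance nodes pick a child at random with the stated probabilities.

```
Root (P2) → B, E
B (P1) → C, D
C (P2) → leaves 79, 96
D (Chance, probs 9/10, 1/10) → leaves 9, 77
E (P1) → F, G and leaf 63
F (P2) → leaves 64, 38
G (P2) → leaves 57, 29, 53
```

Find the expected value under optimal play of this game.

C (P2): min(79, 96) = 79
D (Chance): 9/10·9 + 1/10·77 = 15.8
B (P1): max(79, 15.8) = 79
F (P2): min(64, 38) = 38
G (P2): min(57, 29, 53) = 29
E (P1): max(38, 29, 63) = 63
Root (P2): min(79, 63) = 63

63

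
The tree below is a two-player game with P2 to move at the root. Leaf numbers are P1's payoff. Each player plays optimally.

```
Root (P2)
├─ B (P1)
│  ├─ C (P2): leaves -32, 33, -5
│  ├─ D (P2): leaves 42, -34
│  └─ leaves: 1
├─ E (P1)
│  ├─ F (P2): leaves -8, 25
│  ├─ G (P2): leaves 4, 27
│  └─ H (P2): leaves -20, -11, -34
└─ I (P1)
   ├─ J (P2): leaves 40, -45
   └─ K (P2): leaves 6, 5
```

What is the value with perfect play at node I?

5

J: min(40, -45) = -45
K: min(6, 5) = 5
I: max(-45, 5) = 5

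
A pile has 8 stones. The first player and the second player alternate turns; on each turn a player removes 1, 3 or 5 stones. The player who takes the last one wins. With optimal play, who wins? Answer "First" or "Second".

W/L table (W = player to move can force a win):
i:   0  1  2  3  4  5  6  7  8
     L  W  L  W  L  W  L  W  L
Position 8 is L, so the second player wins.

Second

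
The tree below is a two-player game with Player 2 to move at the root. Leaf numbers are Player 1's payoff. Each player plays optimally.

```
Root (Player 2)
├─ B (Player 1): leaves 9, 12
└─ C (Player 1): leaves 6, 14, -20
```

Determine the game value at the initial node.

B (Player 1): max(9, 12) = 12
C (Player 1): max(6, 14, -20) = 14
Root (Player 2): min(12, 14) = 12

12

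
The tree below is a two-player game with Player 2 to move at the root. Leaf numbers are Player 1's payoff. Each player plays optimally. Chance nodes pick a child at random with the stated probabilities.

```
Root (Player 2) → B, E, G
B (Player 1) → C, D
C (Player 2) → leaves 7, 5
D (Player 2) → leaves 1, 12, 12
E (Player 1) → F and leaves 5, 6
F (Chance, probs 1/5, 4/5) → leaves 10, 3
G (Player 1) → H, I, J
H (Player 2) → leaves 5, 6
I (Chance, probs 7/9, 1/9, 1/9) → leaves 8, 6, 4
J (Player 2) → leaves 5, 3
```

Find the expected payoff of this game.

C (Player 2): min(7, 5) = 5
D (Player 2): min(1, 12, 12) = 1
B (Player 1): max(5, 1) = 5
F (Chance): 1/5·10 + 4/5·3 = 4.4
E (Player 1): max(4.4, 5, 6) = 6
H (Player 2): min(5, 6) = 5
I (Chance): 7/9·8 + 1/9·6 + 1/9·4 = 7.33
J (Player 2): min(5, 3) = 3
G (Player 1): max(5, 7.33, 3) = 7.33
Root (Player 2): min(5, 6, 7.33) = 5

5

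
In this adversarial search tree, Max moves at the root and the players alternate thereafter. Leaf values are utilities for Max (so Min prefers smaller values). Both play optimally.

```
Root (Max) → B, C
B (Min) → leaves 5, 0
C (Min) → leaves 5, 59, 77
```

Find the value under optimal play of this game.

B (Min): min(5, 0) = 0
C (Min): min(5, 59, 77) = 5
Root (Max): max(0, 5) = 5

5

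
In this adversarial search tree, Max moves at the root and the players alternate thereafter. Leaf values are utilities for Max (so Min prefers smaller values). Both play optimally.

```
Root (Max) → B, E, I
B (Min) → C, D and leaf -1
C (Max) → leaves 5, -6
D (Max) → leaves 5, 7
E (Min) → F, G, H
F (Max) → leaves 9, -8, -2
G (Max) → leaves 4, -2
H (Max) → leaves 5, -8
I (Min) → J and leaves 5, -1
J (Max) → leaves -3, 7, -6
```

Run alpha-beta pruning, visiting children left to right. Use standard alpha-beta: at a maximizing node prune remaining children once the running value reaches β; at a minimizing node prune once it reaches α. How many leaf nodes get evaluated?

C [α=-∞,β=+∞]: v=5
D [α=-∞,β=5]: v=5 after child 1 ≥ β → β-cutoff, skip 1
B [α=-∞,β=+∞]: v=-1
F [α=-1,β=+∞]: v=9
G [α=-1,β=9]: v=4
H [α=-1,β=4]: v=5 after child 1 ≥ β → β-cutoff, skip 1
E [α=-1,β=+∞]: v=4
J [α=4,β=+∞]: v=7
I [α=4,β=+∞]: v=-1
Root [α=-∞,β=+∞]: v=4
Leaves evaluated: 15 of 17.

15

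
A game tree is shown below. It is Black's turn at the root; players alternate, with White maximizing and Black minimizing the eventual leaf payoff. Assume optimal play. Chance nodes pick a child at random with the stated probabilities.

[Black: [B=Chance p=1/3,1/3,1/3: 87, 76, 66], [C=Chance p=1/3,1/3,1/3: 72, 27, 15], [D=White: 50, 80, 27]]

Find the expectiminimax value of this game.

B (Chance): 1/3·87 + 1/3·76 + 1/3·66 = 76.33
C (Chance): 1/3·72 + 1/3·27 + 1/3·15 = 38
D (White): max(50, 80, 27) = 80
Root (Black): min(76.33, 38, 80) = 38

38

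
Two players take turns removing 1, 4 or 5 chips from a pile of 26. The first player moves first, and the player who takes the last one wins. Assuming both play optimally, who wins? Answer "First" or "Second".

Positions where the player to move wins (W) vs loses (L):
i:   0  1  2  3  4  5  6  7  8  9 10 11 12 13 14 15 16 17 18 19 20 21 22 23 24 25 26
     L  W  L  W  W  W  W  W  L  W  L  W  W  W  W  W  L  W  L  W  W  W  W  W  L  W  L
Position 26 is L, so the second player wins.

Second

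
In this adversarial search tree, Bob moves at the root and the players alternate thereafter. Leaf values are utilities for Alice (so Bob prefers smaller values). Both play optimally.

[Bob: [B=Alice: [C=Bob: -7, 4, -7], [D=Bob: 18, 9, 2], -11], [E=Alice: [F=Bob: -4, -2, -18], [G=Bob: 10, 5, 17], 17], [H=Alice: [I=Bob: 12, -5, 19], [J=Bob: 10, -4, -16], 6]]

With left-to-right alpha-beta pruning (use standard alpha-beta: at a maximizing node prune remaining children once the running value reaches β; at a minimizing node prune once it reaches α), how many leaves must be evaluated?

C [α=-∞,β=+∞]: v=-7
D [α=-7,β=+∞]: v=2
B [α=-∞,β=+∞]: v=2
F [α=-∞,β=2]: v=-18
G [α=-18,β=2]: v=5
E [α=-∞,β=2]: v=5 after child 2 ≥ β → β-cutoff, skip 1
I [α=-∞,β=2]: v=-5
J [α=-5,β=2]: v=-16
H [α=-∞,β=2]: v=6
Root [α=-∞,β=+∞]: v=2
Leaves evaluated: 20 of 21.

20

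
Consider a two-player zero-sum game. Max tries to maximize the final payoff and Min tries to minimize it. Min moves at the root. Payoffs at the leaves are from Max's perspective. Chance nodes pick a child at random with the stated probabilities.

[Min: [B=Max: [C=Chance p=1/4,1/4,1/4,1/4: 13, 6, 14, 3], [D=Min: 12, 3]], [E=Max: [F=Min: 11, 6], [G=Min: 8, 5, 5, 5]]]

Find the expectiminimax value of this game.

6

C (Chance): 1/4·13 + 1/4·6 + 1/4·14 + 1/4·3 = 9
D (Min): min(12, 3) = 3
B (Max): max(9, 3) = 9
F (Min): min(11, 6) = 6
G (Min): min(8, 5, 5, 5) = 5
E (Max): max(6, 5) = 6
Root (Min): min(9, 6) = 6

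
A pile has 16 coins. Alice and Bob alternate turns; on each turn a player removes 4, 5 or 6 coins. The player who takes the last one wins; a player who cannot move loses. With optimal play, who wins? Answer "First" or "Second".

Compute winning (W) and losing (L) positions by backward induction:
i:   0  1  2  3  4  5  6  7  8  9 10 11 12 13 14 15 16
     L  L  L  L  W  W  W  W  W  W  L  L  L  L  W  W  W
Position 16 is W, so the first player wins.

First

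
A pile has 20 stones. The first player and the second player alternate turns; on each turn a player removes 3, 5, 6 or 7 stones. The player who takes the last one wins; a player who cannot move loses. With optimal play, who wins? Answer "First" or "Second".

Second

W/L table (W = player to move can force a win):
i:   0  1  2  3  4  5  6  7  8  9 10 11 12 13 14 15 16 17 18 19 20
     L  L  L  W  W  W  W  W  W  W  L  L  L  W  W  W  W  W  W  W  L
Position 20 is L, so the second player wins.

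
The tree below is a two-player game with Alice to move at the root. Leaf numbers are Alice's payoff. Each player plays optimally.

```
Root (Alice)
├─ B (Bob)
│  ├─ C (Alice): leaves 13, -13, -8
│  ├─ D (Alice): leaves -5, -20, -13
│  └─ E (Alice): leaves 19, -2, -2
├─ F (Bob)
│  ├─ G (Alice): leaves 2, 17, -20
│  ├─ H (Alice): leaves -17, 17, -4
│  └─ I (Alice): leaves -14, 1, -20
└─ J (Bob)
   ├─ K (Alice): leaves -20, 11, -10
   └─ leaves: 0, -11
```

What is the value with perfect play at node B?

C: max(13, -13, -8) = 13
D: max(-5, -20, -13) = -5
E: max(19, -2, -2) = 19
B: min(13, -5, 19) = -5

-5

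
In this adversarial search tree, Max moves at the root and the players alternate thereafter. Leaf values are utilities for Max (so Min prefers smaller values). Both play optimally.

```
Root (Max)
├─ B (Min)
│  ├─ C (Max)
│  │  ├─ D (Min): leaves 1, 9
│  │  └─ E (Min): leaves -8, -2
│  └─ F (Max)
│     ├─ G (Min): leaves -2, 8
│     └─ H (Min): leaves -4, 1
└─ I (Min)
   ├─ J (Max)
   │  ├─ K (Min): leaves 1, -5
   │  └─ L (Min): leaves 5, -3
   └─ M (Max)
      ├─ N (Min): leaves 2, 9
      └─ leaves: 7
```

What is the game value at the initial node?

-2

D (Min): min(1, 9) = 1
E (Min): min(-8, -2) = -8
C (Max): max(1, -8) = 1
G (Min): min(-2, 8) = -2
H (Min): min(-4, 1) = -4
F (Max): max(-2, -4) = -2
B (Min): min(1, -2) = -2
K (Min): min(1, -5) = -5
L (Min): min(5, -3) = -3
J (Max): max(-5, -3) = -3
N (Min): min(2, 9) = 2
M (Max): max(2, 7) = 7
I (Min): min(-3, 7) = -3
Root (Max): max(-2, -3) = -2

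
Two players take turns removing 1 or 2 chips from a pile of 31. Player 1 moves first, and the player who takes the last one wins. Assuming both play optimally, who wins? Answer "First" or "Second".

Positions where the player to move wins (W) vs loses (L):
i:   0  1  2  3  4  5  6  7  8  9 10 11 12 13 14 15 16 17 18 19 20 21 22 23 24 25 26 27 28 29 30 31
     L  W  W  L  W  W  L  W  W  L  W  W  L  W  W  L  W  W  L  W  W  L  W  W  L  W  W  L  W  W  L  W
Position 31 is W, so the first player wins.

First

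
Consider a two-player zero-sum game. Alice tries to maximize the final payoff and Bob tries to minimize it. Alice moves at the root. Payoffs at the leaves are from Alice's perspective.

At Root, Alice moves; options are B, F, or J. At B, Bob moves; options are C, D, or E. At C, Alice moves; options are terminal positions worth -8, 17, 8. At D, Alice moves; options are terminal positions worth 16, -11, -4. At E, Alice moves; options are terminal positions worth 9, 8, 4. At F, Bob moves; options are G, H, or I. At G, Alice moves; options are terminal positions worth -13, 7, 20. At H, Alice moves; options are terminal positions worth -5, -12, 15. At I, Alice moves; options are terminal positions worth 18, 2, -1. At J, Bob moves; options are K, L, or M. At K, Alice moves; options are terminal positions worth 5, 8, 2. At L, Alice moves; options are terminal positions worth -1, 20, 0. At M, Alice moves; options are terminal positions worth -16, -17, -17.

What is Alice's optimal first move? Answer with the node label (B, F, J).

F

C (Alice): max(-8, 17, 8) = 17
D (Alice): max(16, -11, -4) = 16
E (Alice): max(9, 8, 4) = 9
B (Bob): min(17, 16, 9) = 9
G (Alice): max(-13, 7, 20) = 20
H (Alice): max(-5, -12, 15) = 15
I (Alice): max(18, 2, -1) = 18
F (Bob): min(20, 15, 18) = 15
K (Alice): max(5, 8, 2) = 8
L (Alice): max(-1, 20, 0) = 20
M (Alice): max(-16, -17, -17) = -16
J (Bob): min(8, 20, -16) = -16
Root (Alice): max(9, 15, -16) = 15
Alice picks the child with the highest value: F (value 15).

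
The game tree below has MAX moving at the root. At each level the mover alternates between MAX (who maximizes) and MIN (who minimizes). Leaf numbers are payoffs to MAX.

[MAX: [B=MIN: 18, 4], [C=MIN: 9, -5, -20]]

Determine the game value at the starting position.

4

B (MIN): min(18, 4) = 4
C (MIN): min(9, -5, -20) = -20
Root (MAX): max(4, -20) = 4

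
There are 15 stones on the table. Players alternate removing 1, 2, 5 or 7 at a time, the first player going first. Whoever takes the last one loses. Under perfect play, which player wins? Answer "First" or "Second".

Compute winning (W) and losing (L) positions by backward induction:
i:   0  1  2  3  4  5  6  7  8  9 10 11 12 13 14 15
     W  L  W  W  L  W  W  L  W  W  L  W  W  L  W  W
Position 15 is W, so the first player wins.

First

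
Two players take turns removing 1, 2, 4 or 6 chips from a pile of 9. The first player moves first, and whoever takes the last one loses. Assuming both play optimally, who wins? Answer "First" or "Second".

Second

Positions where the player to move wins (W) vs loses (L):
i:   0  1  2  3  4  5  6  7  8  9
     W  L  W  W  L  W  W  W  W  L
Position 9 is L, so the second player wins.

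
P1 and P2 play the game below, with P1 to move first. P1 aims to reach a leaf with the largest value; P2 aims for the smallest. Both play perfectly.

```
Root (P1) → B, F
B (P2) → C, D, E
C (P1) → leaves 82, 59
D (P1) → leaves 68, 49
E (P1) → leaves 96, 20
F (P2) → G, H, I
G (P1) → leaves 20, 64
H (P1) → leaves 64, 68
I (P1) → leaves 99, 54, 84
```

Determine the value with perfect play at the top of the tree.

C (P1): max(82, 59) = 82
D (P1): max(68, 49) = 68
E (P1): max(96, 20) = 96
B (P2): min(82, 68, 96) = 68
G (P1): max(20, 64) = 64
H (P1): max(64, 68) = 68
I (P1): max(99, 54, 84) = 99
F (P2): min(64, 68, 99) = 64
Root (P1): max(68, 64) = 68

68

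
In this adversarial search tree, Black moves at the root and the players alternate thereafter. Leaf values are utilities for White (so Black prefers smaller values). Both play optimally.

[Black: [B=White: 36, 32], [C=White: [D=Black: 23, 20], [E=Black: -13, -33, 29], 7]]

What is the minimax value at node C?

20

D: min(23, 20) = 20
E: min(-13, -33, 29) = -33
C: max(20, -33, 7) = 20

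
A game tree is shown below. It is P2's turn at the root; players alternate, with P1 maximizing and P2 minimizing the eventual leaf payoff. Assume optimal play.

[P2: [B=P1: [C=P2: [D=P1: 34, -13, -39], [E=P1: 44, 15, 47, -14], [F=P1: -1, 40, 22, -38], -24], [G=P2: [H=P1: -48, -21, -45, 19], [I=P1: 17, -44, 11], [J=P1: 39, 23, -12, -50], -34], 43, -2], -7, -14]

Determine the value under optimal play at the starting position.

-14

D (P1): max(34, -13, -39) = 34
E (P1): max(44, 15, 47, -14) = 47
F (P1): max(-1, 40, 22, -38) = 40
C (P2): min(34, 47, 40, -24) = -24
H (P1): max(-48, -21, -45, 19) = 19
I (P1): max(17, -44, 11) = 17
J (P1): max(39, 23, -12, -50) = 39
G (P2): min(19, 17, 39, -34) = -34
B (P1): max(-24, -34, 43, -2) = 43
Root (P2): min(43, -7, -14) = -14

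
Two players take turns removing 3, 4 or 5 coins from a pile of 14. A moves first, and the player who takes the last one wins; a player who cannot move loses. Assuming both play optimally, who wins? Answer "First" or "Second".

Compute winning (W) and losing (L) positions by backward induction:
i:   0  1  2  3  4  5  6  7  8  9 10 11 12 13 14
     L  L  L  W  W  W  W  W  L  L  L  W  W  W  W
Position 14 is W, so the first player wins.

First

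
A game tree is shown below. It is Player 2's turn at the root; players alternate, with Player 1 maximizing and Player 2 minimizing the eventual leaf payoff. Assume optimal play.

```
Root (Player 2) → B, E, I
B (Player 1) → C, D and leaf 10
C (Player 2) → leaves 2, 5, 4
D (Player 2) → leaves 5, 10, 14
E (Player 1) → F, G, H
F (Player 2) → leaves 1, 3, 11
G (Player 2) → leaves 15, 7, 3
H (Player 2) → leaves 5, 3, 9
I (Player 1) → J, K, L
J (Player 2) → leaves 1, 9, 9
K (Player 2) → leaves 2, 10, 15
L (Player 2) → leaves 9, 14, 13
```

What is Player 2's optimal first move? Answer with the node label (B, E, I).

C (Player 2): min(2, 5, 4) = 2
D (Player 2): min(5, 10, 14) = 5
B (Player 1): max(2, 5, 10) = 10
F (Player 2): min(1, 3, 11) = 1
G (Player 2): min(15, 7, 3) = 3
H (Player 2): min(5, 3, 9) = 3
E (Player 1): max(1, 3, 3) = 3
J (Player 2): min(1, 9, 9) = 1
K (Player 2): min(2, 10, 15) = 2
L (Player 2): min(9, 14, 13) = 9
I (Player 1): max(1, 2, 9) = 9
Root (Player 2): min(10, 3, 9) = 3
Player 2 picks the child with the lowest value: E (value 3).

E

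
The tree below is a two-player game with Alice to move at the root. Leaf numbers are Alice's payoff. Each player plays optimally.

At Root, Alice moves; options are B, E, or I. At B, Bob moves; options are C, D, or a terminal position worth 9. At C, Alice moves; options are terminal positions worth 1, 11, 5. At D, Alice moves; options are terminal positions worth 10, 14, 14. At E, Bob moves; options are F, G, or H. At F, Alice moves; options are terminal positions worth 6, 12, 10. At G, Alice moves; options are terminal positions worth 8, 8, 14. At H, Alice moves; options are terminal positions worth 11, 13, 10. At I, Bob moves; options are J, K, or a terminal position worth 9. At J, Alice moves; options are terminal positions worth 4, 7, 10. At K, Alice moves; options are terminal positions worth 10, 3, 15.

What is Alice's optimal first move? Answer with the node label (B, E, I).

E

C (Alice): max(1, 11, 5) = 11
D (Alice): max(10, 14, 14) = 14
B (Bob): min(11, 14, 9) = 9
F (Alice): max(6, 12, 10) = 12
G (Alice): max(8, 8, 14) = 14
H (Alice): max(11, 13, 10) = 13
E (Bob): min(12, 14, 13) = 12
J (Alice): max(4, 7, 10) = 10
K (Alice): max(10, 3, 15) = 15
I (Bob): min(10, 15, 9) = 9
Root (Alice): max(9, 12, 9) = 12
Alice picks the child with the highest value: E (value 12).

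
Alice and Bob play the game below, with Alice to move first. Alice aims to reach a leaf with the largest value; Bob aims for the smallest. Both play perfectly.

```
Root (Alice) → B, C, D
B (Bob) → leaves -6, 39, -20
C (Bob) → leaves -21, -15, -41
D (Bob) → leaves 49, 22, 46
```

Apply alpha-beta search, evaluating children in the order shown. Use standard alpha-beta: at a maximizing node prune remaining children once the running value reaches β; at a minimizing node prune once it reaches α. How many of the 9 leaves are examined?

B [α=-∞,β=+∞]: v=-20
C [α=-20,β=+∞]: v=-21 after child 1 ≤ α → α-cutoff, skip 2
D [α=-20,β=+∞]: v=22
Root [α=-∞,β=+∞]: v=22
Leaves evaluated: 7 of 9.

7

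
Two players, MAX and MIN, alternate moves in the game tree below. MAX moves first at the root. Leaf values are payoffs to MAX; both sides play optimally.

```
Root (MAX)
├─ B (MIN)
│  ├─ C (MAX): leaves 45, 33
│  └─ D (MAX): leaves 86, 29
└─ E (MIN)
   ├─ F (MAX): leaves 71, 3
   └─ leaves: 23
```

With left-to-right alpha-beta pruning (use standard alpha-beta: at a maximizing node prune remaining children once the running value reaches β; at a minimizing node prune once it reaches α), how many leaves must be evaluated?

C [α=-∞,β=+∞]: v=45
D [α=-∞,β=45]: v=86 after child 1 ≥ β → β-cutoff, skip 1
B [α=-∞,β=+∞]: v=45
F [α=45,β=+∞]: v=71
E [α=45,β=+∞]: v=23
Root [α=-∞,β=+∞]: v=45
Leaves evaluated: 6 of 7.

6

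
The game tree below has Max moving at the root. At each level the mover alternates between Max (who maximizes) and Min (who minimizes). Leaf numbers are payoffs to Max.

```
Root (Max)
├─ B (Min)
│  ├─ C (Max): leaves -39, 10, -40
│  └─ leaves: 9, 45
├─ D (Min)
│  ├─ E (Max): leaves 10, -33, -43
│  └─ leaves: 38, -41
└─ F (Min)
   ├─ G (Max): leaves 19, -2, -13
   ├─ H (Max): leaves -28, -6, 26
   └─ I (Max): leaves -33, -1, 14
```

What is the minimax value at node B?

9

C: max(-39, 10, -40) = 10
B: min(10, 9, 45) = 9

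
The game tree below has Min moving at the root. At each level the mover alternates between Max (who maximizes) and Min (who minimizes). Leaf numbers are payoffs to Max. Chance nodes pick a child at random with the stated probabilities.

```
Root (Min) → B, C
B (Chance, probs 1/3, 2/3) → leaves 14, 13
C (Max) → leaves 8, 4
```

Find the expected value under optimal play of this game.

8

B (Chance): 1/3·14 + 2/3·13 = 13.33
C (Max): max(8, 4) = 8
Root (Min): min(13.33, 8) = 8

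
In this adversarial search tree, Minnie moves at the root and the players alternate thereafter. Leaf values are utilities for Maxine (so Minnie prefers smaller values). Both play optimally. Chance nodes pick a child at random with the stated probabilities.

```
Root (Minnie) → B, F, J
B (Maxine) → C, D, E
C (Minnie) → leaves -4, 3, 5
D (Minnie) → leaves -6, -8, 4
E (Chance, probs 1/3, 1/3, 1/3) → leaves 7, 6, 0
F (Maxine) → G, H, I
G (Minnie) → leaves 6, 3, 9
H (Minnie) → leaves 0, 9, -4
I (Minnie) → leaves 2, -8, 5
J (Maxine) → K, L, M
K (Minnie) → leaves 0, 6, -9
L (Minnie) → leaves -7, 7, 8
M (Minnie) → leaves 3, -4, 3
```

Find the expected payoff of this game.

-4

C (Minnie): min(-4, 3, 5) = -4
D (Minnie): min(-6, -8, 4) = -8
E (Chance): 1/3·7 + 1/3·6 + 1/3·0 = 4.33
B (Maxine): max(-4, -8, 4.33) = 4.33
G (Minnie): min(6, 3, 9) = 3
H (Minnie): min(0, 9, -4) = -4
I (Minnie): min(2, -8, 5) = -8
F (Maxine): max(3, -4, -8) = 3
K (Minnie): min(0, 6, -9) = -9
L (Minnie): min(-7, 7, 8) = -7
M (Minnie): min(3, -4, 3) = -4
J (Maxine): max(-9, -7, -4) = -4
Root (Minnie): min(4.33, 3, -4) = -4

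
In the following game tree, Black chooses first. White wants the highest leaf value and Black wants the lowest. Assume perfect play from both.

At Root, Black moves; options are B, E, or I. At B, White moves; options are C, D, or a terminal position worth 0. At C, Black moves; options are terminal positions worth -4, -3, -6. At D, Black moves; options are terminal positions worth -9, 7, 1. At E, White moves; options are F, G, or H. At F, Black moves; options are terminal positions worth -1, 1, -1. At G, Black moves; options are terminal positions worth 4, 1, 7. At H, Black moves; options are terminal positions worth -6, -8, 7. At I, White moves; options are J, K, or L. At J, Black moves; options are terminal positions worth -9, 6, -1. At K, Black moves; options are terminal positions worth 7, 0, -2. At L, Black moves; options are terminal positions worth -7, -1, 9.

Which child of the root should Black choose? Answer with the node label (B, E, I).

I

C (Black): min(-4, -3, -6) = -6
D (Black): min(-9, 7, 1) = -9
B (White): max(-6, -9, 0) = 0
F (Black): min(-1, 1, -1) = -1
G (Black): min(4, 1, 7) = 1
H (Black): min(-6, -8, 7) = -8
E (White): max(-1, 1, -8) = 1
J (Black): min(-9, 6, -1) = -9
K (Black): min(7, 0, -2) = -2
L (Black): min(-7, -1, 9) = -7
I (White): max(-9, -2, -7) = -2
Root (Black): min(0, 1, -2) = -2
Black picks the child with the lowest value: I (value -2).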